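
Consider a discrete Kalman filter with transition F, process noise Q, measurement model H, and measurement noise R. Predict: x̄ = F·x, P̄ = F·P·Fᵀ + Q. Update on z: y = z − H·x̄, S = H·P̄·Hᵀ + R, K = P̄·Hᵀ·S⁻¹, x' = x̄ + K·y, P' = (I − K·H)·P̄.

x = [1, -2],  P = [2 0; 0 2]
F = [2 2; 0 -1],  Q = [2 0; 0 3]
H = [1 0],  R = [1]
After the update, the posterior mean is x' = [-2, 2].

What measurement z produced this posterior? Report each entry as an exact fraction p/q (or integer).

z = [-2]

x̄ = F·x = [-2, 2]
P̄ = F·P·Fᵀ + Q = [18 -4; -4 5]
S = H·P̄·Hᵀ + R = [19]
K = P̄·Hᵀ·S⁻¹ = [18/19; -4/19]
x' − x̄ = [0, 0] = K·y
y = (KᵀK)⁻¹·Kᵀ·(x' − x̄) = [0]
z = y + H·x̄ = [0] + [-2] = [-2]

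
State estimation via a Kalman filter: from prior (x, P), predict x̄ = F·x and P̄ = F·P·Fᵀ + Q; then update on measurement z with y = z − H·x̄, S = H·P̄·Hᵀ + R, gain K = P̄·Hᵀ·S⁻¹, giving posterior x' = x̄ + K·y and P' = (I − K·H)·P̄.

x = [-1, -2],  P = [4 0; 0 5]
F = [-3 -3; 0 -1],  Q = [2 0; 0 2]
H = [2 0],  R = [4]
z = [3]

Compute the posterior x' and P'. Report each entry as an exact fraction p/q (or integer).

x̄ = F·x = [9, 2]
P̄ = F·P·Fᵀ + Q = [83 15; 15 7]
y = z − H·x̄ = [-15]
S = H·P̄·Hᵀ + R = [336]
K = P̄·Hᵀ·S⁻¹ = [83/168; 5/56]
x' = x̄ + K·y = [89/56, 37/56]
P' = (I − K·H)·P̄ = [83/84 5/28; 5/28 121/28]

x' = [89/56, 37/56]
P' = [83/84 5/28; 5/28 121/28]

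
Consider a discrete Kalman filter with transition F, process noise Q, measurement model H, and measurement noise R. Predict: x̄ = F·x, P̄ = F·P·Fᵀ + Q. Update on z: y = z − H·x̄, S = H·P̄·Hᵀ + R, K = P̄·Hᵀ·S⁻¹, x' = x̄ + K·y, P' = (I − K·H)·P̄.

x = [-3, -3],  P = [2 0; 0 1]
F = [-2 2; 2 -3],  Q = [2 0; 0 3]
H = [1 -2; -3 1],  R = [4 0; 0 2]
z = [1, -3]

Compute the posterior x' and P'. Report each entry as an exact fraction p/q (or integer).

x̄ = F·x = [0, 3]
P̄ = F·P·Fᵀ + Q = [14 -14; -14 20]
y = z − H·x̄ = [7, -6]
S = H·P̄·Hᵀ + R = [154 -180; -180 232]
K = P̄·Hᵀ·S⁻¹ = [-21/208 -133/416; -171/416 -43/832]
x' = x̄ + K·y = [63/52, 45/104]
P' = (I − K·H)·P̄ = [35/104 77/208; 77/208 419/416]

x' = [63/52, 45/104]
P' = [35/104 77/208; 77/208 419/416]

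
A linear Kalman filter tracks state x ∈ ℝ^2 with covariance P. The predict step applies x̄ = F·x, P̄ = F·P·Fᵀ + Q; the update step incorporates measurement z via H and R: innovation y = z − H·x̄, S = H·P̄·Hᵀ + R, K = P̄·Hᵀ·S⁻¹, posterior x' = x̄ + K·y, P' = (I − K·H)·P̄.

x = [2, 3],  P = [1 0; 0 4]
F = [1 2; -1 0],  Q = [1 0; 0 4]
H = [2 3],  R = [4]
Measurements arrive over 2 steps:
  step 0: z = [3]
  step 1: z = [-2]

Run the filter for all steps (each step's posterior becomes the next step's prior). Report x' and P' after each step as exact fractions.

step 0: x̄ = F·x = [8, -2]
step 0: P̄ = F·P·Fᵀ + Q = [18 -1; -1 5]
step 0: y = z − H·x̄ = [-7]
step 0: S = H·P̄·Hᵀ + R = [109]
step 0: K = P̄·Hᵀ·S⁻¹ = [33/109; 13/109]
step 0: x' = x̄ + K·y = [641/109, -309/109]
step 0: P' = (I − K·H)·P̄ = [873/109 -538/109; -538/109 376/109]
step 1: x̄ = F·x = [23/109, -641/109]
step 1: P̄ = F·P·Fᵀ + Q = [334/109 203/109; 203/109 1309/109]
step 1: y = z − H·x̄ = [1659/109]
step 1: S = H·P̄·Hᵀ + R = [15989/109]
step 1: K = P̄·Hᵀ·S⁻¹ = [1277/15989; 4333/15989]
step 1: x' = x̄ + K·y = [22810/15989, -28078/15989]
step 1: P' = (I − K·H)·P̄ = [34033/15989 -20986/15989; -20986/15989 19768/15989]

step 0: x' = [641/109, -309/109], P' = [873/109 -538/109; -538/109 376/109]
step 1: x' = [22810/15989, -28078/15989], P' = [34033/15989 -20986/15989; -20986/15989 19768/15989]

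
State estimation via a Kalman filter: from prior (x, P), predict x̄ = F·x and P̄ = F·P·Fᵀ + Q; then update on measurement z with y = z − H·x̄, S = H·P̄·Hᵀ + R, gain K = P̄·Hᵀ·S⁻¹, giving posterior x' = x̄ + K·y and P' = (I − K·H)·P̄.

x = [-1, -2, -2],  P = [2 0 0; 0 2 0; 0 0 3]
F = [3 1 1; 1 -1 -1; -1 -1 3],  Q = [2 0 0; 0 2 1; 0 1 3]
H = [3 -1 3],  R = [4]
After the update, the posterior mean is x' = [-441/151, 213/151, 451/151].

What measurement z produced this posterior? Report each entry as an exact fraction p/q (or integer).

z = [-1]

x̄ = F·x = [-7, 3, -3]
P̄ = F·P·Fᵀ + Q = [25 1 1; 1 9 -8; 1 -8 34]
S = H·P̄·Hᵀ + R = [604]
K = P̄·Hᵀ·S⁻¹ = [77/604; -15/302; 113/604]
x' − x̄ = [616/151, -240/151, 904/151] = K·y
y = (KᵀK)⁻¹·Kᵀ·(x' − x̄) = [32]
z = y + H·x̄ = [32] + [-33] = [-1]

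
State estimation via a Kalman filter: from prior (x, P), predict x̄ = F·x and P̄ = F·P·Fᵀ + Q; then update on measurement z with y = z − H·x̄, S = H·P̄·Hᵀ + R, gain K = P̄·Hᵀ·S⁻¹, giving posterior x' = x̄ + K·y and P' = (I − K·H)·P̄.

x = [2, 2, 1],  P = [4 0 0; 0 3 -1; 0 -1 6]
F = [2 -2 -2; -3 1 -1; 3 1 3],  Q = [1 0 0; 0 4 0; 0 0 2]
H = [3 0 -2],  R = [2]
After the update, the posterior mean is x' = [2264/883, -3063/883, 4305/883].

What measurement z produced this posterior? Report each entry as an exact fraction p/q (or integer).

x̄ = F·x = [-2, -5, 11]
P̄ = F·P·Fᵀ + Q = [45 -18 -10; -18 51 -53; -10 -53 89]
S = H·P̄·Hᵀ + R = [883]
K = P̄·Hᵀ·S⁻¹ = [155/883; 52/883; -208/883]
x' − x̄ = [4030/883, 1352/883, -5408/883] = K·y
y = (KᵀK)⁻¹·Kᵀ·(x' − x̄) = [26]
z = y + H·x̄ = [26] + [-28] = [-2]

z = [-2]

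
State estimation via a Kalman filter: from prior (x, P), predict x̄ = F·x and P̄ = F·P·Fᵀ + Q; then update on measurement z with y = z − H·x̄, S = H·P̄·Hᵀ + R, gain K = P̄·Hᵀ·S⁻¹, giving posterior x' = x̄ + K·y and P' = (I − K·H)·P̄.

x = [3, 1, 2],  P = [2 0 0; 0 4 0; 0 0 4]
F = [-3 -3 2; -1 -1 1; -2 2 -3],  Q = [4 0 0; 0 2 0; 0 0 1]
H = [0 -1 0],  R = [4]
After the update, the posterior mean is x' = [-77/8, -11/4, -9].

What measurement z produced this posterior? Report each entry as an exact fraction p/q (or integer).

z = [3]

x̄ = F·x = [-8, -2, -10]
P̄ = F·P·Fᵀ + Q = [74 26 -36; 26 12 -16; -36 -16 61]
S = H·P̄·Hᵀ + R = [16]
K = P̄·Hᵀ·S⁻¹ = [-13/8; -3/4; 1]
x' − x̄ = [-13/8, -3/4, 1] = K·y
y = (KᵀK)⁻¹·Kᵀ·(x' − x̄) = [1]
z = y + H·x̄ = [1] + [2] = [3]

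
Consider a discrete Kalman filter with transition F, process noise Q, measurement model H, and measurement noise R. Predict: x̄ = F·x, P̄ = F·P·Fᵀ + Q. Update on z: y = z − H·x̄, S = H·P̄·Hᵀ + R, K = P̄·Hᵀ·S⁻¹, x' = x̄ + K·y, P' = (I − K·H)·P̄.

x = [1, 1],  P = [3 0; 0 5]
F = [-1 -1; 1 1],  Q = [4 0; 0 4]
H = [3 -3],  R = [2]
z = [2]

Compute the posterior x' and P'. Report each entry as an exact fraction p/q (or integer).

x' = [58/181, -58/181]
P' = [372/181 352/181; 352/181 372/181]

x̄ = F·x = [-2, 2]
P̄ = F·P·Fᵀ + Q = [12 -8; -8 12]
y = z − H·x̄ = [14]
S = H·P̄·Hᵀ + R = [362]
K = P̄·Hᵀ·S⁻¹ = [30/181; -30/181]
x' = x̄ + K·y = [58/181, -58/181]
P' = (I − K·H)·P̄ = [372/181 352/181; 352/181 372/181]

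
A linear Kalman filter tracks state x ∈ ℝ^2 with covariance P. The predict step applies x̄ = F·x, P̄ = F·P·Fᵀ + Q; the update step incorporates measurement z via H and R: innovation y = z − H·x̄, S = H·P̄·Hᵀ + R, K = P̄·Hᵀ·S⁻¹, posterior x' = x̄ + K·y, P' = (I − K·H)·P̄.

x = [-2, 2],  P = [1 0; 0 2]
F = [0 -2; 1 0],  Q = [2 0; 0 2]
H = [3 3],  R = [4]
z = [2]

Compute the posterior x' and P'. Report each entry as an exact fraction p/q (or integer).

x̄ = F·x = [-4, -2]
P̄ = F·P·Fᵀ + Q = [10 0; 0 3]
y = z − H·x̄ = [20]
S = H·P̄·Hᵀ + R = [121]
K = P̄·Hᵀ·S⁻¹ = [30/121; 9/121]
x' = x̄ + K·y = [116/121, -62/121]
P' = (I − K·H)·P̄ = [310/121 -270/121; -270/121 282/121]

x' = [116/121, -62/121]
P' = [310/121 -270/121; -270/121 282/121]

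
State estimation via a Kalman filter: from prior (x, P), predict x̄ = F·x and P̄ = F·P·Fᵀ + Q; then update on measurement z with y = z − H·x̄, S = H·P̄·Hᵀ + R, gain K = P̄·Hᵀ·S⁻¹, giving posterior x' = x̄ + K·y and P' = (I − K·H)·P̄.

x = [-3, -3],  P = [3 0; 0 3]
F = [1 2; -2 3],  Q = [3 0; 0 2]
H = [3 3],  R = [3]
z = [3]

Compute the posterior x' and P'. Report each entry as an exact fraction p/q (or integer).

x̄ = F·x = [-9, -3]
P̄ = F·P·Fᵀ + Q = [18 12; 12 41]
y = z − H·x̄ = [39]
S = H·P̄·Hᵀ + R = [750]
K = P̄·Hᵀ·S⁻¹ = [3/25; 53/250]
x' = x̄ + K·y = [-108/25, 1317/250]
P' = (I − K·H)·P̄ = [36/5 -177/25; -177/25 1823/250]

x' = [-108/25, 1317/250]
P' = [36/5 -177/25; -177/25 1823/250]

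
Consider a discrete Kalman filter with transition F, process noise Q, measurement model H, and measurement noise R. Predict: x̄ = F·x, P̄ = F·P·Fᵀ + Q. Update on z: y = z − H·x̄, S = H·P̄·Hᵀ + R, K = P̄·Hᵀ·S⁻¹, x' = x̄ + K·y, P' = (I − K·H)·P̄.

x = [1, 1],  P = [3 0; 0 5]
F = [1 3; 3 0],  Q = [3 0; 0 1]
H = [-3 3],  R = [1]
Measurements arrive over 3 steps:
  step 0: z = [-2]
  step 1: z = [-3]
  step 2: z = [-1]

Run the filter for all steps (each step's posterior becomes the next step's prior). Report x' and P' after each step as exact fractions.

step 0: x' = [1037/275, 1707/550], P' = [6087/275 6066/275; 6066/275 12151/550]
step 1: x' = [1386580/132589, 1253568/132589], P' = [5899995/132589 5849730/132589; 5849730/132589 5814136/132589]
step 2: x' = [695788213/56479789, 676018269/56479789], P' = [2832958065/56479789 2809582254/56479789; 2809582254/56479789 2792467243/56479789]

step 0: x̄ = F·x = [4, 3]
step 0: P̄ = F·P·Fᵀ + Q = [51 9; 9 28]
step 0: y = z − H·x̄ = [1]
step 0: S = H·P̄·Hᵀ + R = [550]
step 0: K = P̄·Hᵀ·S⁻¹ = [-63/275; 57/550]
step 0: x' = x̄ + K·y = [1037/275, 1707/550]
step 0: P' = (I − K·H)·P̄ = [6087/275 6066/275; 6066/275 12151/550]
step 1: x̄ = F·x = [1439/110, 3111/275]
step 1: P̄ = F·P·Fᵀ + Q = [7839/22 14571/55; 14571/55 55058/275]
step 1: y = z − H·x̄ = [1269/550]
step 1: S = H·P̄·Hᵀ + R = [132589/550]
step 1: K = P̄·Hᵀ·S⁻¹ = [-150795/132589; -106782/132589]
step 1: x' = x̄ + K·y = [1386580/132589, 1253568/132589]
step 1: P' = (I − K·H)·P̄ = [5899995/132589 5849730/132589; 5849730/132589 5814136/132589]
step 2: x̄ = F·x = [5147284/132589, 4159740/132589]
step 2: P̄ = F·P·Fᵀ + Q = [93723366/132589 70347555/132589; 70347555/132589 53232544/132589]
step 2: y = z − H·x̄ = [2830043/132589]
step 2: S = H·P̄·Hᵀ + R = [56479789/132589]
step 2: K = P̄·Hᵀ·S⁻¹ = [-70127433/56479789; -51345033/56479789]
step 2: x' = x̄ + K·y = [695788213/56479789, 676018269/56479789]
step 2: P' = (I − K·H)·P̄ = [2832958065/56479789 2809582254/56479789; 2809582254/56479789 2792467243/56479789]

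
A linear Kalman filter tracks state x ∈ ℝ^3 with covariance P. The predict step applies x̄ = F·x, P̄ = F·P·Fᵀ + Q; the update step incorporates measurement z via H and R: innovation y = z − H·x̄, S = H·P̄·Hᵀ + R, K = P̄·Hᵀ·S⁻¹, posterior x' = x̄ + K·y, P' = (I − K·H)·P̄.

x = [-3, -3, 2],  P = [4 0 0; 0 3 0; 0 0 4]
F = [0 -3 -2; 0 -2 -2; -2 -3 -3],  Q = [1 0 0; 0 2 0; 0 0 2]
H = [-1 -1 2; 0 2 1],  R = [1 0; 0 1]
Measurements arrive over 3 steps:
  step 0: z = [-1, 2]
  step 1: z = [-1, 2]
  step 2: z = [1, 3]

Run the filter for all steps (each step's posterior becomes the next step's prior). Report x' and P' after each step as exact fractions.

step 0: x̄ = F·x = [5, 2, 9]
step 0: P̄ = F·P·Fᵀ + Q = [44 34 51; 34 30 42; 51 42 81]
step 0: y = z − H·x̄ = [-12, -11]
step 0: S = H·P̄·Hᵀ + R = [95 109; 109 370]
step 0: K = P̄·Hᵀ·S⁻¹ = [-4091/23269 8689/23269; -3718/23269 7510/23269; 7545/23269 8154/23269]
step 0: x' = x̄ + K·y = [69858/23269, 8544/23269, 29187/23269]
step 0: P' = (I − K·H)·P̄ = [88029/23269 -13312/23269 35313/23269; -13312/23269 6410/23269 -5310/23269; 35313/23269 -5310/23269 18774/23269]
step 1: x̄ = F·x = [-84006/23269, -75462/23269, -252909/23269]
step 1: P̄ = F·P·Fᵀ + Q = [92335/23269 60456/23269 152064/23269; 60456/23269 104794/23269 175388/23269; 152064/23269 175388/23269 793742/23269]
step 1: y = z − H·x̄ = [323081/23269, 450371/23269]
step 1: S = H·P̄·Hᵀ + R = [2206470/23269 1631084/23269; 1631084/23269 1937739/23269]
step 1: K = P̄·Hᵀ·S⁻¹ = [-6532089/69411146 1091182/4957939; -5767915/34705573 1678596/4957939; 12351372/34705573 1443142/4957939]
step 1: x' = x̄ + K·y = [-45607133/69411146, 34787959/34705573, -10194379/34705573]
step 1: P' = (I − K·H)·P̄ = [138703595/69411146 -10161841/34705573 27961956/34705573; -10161841/34705573 7886020/34705573 -4021868/34705573; 27961956/34705573 -4021868/34705573 18145730/34705573]
step 2: x̄ = F·x = [-83975119/34705573, -49187160/34705573, -4024801/4957939]
step 2: P̄ = F·P·Fᵀ + Q = [130000257/34705573 79680360/34705573 24342474/4957939; 79680360/34705573 141363202/34705573 25589792/4957939; 24342474/4957939 25589792/4957939 14741058/708277]
step 2: y = z − H·x̄ = [-42109492/34705573, 230664646/34705573]
step 2: S = H·P̄·Hᵀ + R = [1956573672/34705573 1369524874/34705573; 1369524874/34705573 2038984399/34705573]
step 2: K = P̄·Hᵀ·S⁻¹ = [-5309590947/60907359524 6708317205/30453679762; -5081973443/30453679762 5155770621/15226839881; 10848709323/30453679762 4426155221/15226839881]
step 2: x' = x̄ + K·y = [-12940107341/15226839881, 15769474708/15226839881, 10475139117/15226839881]
step 2: P' = (I − K·H)·P̄ = [120726753597/60907359524 -8858389383/30453679762 24425095971/30453679762; -8858389383/30453679762 3456344531/15226839881 -1756918441/15226839881; 24425095971/30453679762 -1756918441/15226839881 7939992103/15226839881]

step 0: x' = [69858/23269, 8544/23269, 29187/23269], P' = [88029/23269 -13312/23269 35313/23269; -13312/23269 6410/23269 -5310/23269; 35313/23269 -5310/23269 18774/23269]
step 1: x' = [-45607133/69411146, 34787959/34705573, -10194379/34705573], P' = [138703595/69411146 -10161841/34705573 27961956/34705573; -10161841/34705573 7886020/34705573 -4021868/34705573; 27961956/34705573 -4021868/34705573 18145730/34705573]
step 2: x' = [-12940107341/15226839881, 15769474708/15226839881, 10475139117/15226839881], P' = [120726753597/60907359524 -8858389383/30453679762 24425095971/30453679762; -8858389383/30453679762 3456344531/15226839881 -1756918441/15226839881; 24425095971/30453679762 -1756918441/15226839881 7939992103/15226839881]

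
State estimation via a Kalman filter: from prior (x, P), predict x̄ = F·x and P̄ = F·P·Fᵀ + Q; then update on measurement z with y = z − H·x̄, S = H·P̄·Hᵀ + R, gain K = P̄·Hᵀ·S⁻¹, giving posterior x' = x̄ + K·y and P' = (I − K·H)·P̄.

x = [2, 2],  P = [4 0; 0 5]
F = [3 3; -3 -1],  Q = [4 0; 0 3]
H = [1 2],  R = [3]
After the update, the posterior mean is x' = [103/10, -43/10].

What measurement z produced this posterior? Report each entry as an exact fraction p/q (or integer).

x̄ = F·x = [12, -8]
P̄ = F·P·Fᵀ + Q = [85 -51; -51 44]
S = H·P̄·Hᵀ + R = [60]
K = P̄·Hᵀ·S⁻¹ = [-17/60; 37/60]
x' − x̄ = [-17/10, 37/10] = K·y
y = (KᵀK)⁻¹·Kᵀ·(x' − x̄) = [6]
z = y + H·x̄ = [6] + [-4] = [2]

z = [2]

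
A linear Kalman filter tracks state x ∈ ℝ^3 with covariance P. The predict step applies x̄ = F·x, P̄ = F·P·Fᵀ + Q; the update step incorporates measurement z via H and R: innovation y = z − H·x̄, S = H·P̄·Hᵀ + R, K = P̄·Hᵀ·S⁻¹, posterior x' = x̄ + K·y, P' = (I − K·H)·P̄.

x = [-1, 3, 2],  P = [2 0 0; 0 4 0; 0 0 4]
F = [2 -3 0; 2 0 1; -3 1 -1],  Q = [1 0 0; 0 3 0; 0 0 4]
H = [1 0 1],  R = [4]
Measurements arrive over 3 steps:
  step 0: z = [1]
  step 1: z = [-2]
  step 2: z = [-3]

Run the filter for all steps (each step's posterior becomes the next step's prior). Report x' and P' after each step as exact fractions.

step 0: x' = [-173/31, -64/31, 172/31], P' = [954/31 416/31 -870/31; 416/31 401/31 -448/31; -870/31 -448/31 894/31]
step 1: x' = [-12391/1863, -1514/621, 3143/621], P' = [139721/1863 23764/621 -45895/621; 23764/621 5531/207 -8348/207; -45895/621 -8348/207 15845/207]
step 2: x' = [-1240313/207479, -347729/207479, 688416/207479], P' = [17067599/207479 9021198/207479 -17068491/207479; 9021198/207479 6296722/207479 -9596782/207479; -17068491/207479 -9596782/207479 17869491/207479]

step 0: x̄ = F·x = [-11, 0, 4]
step 0: P̄ = F·P·Fᵀ + Q = [45 8 -24; 8 15 -16; -24 -16 30]
step 0: y = z − H·x̄ = [8]
step 0: S = H·P̄·Hᵀ + R = [31]
step 0: K = P̄·Hᵀ·S⁻¹ = [21/31; -8/31; 6/31]
step 0: x' = x̄ + K·y = [-173/31, -64/31, 172/31]
step 0: P' = (I − K·H)·P̄ = [954/31 416/31 -870/31; 416/31 401/31 -448/31; -870/31 -448/31 894/31]
step 1: x̄ = F·x = [-154/31, -174/31, 283/31]
step 1: P̄ = F·P·Fᵀ + Q = [2464/31 924/31 -1955/31; 924/31 1323/31 -1884/31; -1955/31 -1884/31 3185/31]
step 1: y = z − H·x̄ = [-191/31]
step 1: S = H·P̄·Hᵀ + R = [1863/31]
step 1: K = P̄·Hᵀ·S⁻¹ = [509/1863; -320/621; 410/621]
step 1: x' = x̄ + K·y = [-12391/1863, -1514/621, 3143/621]
step 1: P' = (I − K·H)·P̄ = [139721/1863 23764/621 -45895/621; 23764/621 5531/207 -8348/207; -45895/621 -8348/207 15845/207]
step 2: x̄ = F·x = [-11156/1863, -15353/1863, 2578/207]
step 2: P̄ = F·P·Fᵀ + Q = [153254/1863 81158/1863 -17053/207; 81158/1863 156338/1863 -25006/207; -17053/207 -25006/207 4367/23]
step 2: y = z − H·x̄ = [-17635/1863]
step 2: S = H·P̄·Hᵀ + R = [207479/1863]
step 2: K = P̄·Hᵀ·S⁻¹ = [-223/207479; -143896/207479; 200250/207479]
step 2: x' = x̄ + K·y = [-1240313/207479, -347729/207479, 688416/207479]
step 2: P' = (I − K·H)·P̄ = [17067599/207479 9021198/207479 -17068491/207479; 9021198/207479 6296722/207479 -9596782/207479; -17068491/207479 -9596782/207479 17869491/207479]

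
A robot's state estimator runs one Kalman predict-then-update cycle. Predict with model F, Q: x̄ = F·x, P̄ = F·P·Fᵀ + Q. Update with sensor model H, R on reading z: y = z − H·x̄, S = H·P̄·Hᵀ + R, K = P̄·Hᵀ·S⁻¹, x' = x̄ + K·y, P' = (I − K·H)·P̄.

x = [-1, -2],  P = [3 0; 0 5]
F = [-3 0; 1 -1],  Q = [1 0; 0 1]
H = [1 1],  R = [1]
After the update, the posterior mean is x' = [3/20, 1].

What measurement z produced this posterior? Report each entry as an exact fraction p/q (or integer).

x̄ = F·x = [3, 1]
P̄ = F·P·Fᵀ + Q = [28 -9; -9 9]
S = H·P̄·Hᵀ + R = [20]
K = P̄·Hᵀ·S⁻¹ = [19/20; 0]
x' − x̄ = [-57/20, 0] = K·y
y = (KᵀK)⁻¹·Kᵀ·(x' − x̄) = [-3]
z = y + H·x̄ = [-3] + [4] = [1]

z = [1]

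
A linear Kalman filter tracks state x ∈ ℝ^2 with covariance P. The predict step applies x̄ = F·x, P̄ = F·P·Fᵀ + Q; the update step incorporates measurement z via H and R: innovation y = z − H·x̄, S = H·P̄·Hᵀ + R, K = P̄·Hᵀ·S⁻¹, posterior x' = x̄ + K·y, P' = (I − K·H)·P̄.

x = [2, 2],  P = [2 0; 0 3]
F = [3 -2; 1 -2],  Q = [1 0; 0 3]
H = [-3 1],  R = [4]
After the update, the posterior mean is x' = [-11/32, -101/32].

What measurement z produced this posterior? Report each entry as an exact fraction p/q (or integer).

x̄ = F·x = [2, -2]
P̄ = F·P·Fᵀ + Q = [31 18; 18 17]
S = H·P̄·Hᵀ + R = [192]
K = P̄·Hᵀ·S⁻¹ = [-25/64; -37/192]
x' − x̄ = [-75/32, -37/32] = K·y
y = (KᵀK)⁻¹·Kᵀ·(x' − x̄) = [6]
z = y + H·x̄ = [6] + [-8] = [-2]

z = [-2]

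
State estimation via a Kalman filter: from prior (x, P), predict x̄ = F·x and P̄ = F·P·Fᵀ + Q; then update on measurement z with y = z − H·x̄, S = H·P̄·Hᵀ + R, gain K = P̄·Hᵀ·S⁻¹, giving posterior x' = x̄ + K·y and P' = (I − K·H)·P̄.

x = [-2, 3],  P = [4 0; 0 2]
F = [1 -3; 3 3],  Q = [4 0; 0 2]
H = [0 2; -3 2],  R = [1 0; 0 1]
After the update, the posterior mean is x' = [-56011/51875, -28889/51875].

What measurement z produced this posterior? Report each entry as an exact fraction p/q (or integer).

z = [-1, 2]

x̄ = F·x = [-11, 3]
P̄ = F·P·Fᵀ + Q = [26 -6; -6 56]
S = H·P̄·Hᵀ + R = [225 260; 260 531]
K = P̄·Hᵀ·S⁻¹ = [17028/51875 -3426/10375; 25672/51875 26/10375]
x' − x̄ = [514614/51875, -184514/51875] = K·y
y = (KᵀK)⁻¹·Kᵀ·(x' − x̄) = [-7, -37]
z = y + H·x̄ = [-7, -37] + [6, 39] = [-1, 2]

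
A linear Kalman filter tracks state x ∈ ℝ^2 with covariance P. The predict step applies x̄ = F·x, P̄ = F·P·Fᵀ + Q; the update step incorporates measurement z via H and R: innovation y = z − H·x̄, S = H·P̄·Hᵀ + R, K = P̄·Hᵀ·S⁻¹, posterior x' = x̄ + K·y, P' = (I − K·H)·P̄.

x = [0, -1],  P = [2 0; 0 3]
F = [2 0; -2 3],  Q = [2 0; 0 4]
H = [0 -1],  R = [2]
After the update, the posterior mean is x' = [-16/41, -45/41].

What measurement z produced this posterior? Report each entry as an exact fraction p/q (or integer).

z = [1]

x̄ = F·x = [0, -3]
P̄ = F·P·Fᵀ + Q = [10 -8; -8 39]
S = H·P̄·Hᵀ + R = [41]
K = P̄·Hᵀ·S⁻¹ = [8/41; -39/41]
x' − x̄ = [-16/41, 78/41] = K·y
y = (KᵀK)⁻¹·Kᵀ·(x' − x̄) = [-2]
z = y + H·x̄ = [-2] + [3] = [1]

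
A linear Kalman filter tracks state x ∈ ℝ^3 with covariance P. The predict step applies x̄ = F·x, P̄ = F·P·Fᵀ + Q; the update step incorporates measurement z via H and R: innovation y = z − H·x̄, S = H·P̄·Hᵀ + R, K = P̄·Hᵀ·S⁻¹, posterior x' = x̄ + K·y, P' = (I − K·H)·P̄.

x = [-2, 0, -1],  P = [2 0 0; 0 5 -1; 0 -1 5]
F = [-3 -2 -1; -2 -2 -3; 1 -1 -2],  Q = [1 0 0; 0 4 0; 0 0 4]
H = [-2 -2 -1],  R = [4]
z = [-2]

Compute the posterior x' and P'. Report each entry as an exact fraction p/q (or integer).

x̄ = F·x = [7, 7, 0]
P̄ = F·P·Fᵀ + Q = [40 39 9; 39 65 29; 9 29 27]
y = z − H·x̄ = [26]
S = H·P̄·Hᵀ + R = [915]
K = P̄·Hᵀ·S⁻¹ = [-167/915; -79/305; -103/915]
x' = x̄ + K·y = [2063/915, 81/305, -2678/915]
P' = (I − K·H)·P̄ = [8711/915 -1298/305 -8966/915; -1298/305 1102/305 708/305; -8966/915 708/305 14096/915]

x' = [2063/915, 81/305, -2678/915]
P' = [8711/915 -1298/305 -8966/915; -1298/305 1102/305 708/305; -8966/915 708/305 14096/915]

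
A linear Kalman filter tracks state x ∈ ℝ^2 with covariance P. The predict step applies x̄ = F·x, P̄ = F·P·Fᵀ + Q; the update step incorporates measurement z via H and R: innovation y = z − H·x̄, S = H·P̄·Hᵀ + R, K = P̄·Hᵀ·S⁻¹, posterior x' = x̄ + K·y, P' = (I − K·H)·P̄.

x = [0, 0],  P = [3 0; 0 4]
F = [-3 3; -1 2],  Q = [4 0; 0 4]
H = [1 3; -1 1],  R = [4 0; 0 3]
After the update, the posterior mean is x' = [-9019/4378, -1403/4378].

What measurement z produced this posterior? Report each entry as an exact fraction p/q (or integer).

x̄ = F·x = [0, 0]
P̄ = F·P·Fᵀ + Q = [67 33; 33 23]
S = H·P̄·Hᵀ + R = [476 -64; -64 27]
K = P̄·Hᵀ·S⁻¹ = [1153/4378 -1390/2189; 1057/4378 442/2189]
x' − x̄ = [-9019/4378, -1403/4378] = K·y
y = (KᵀK)⁻¹·Kᵀ·(x' − x̄) = [-3, 2]
z = y + H·x̄ = [-3, 2] + [0, 0] = [-3, 2]

z = [-3, 2]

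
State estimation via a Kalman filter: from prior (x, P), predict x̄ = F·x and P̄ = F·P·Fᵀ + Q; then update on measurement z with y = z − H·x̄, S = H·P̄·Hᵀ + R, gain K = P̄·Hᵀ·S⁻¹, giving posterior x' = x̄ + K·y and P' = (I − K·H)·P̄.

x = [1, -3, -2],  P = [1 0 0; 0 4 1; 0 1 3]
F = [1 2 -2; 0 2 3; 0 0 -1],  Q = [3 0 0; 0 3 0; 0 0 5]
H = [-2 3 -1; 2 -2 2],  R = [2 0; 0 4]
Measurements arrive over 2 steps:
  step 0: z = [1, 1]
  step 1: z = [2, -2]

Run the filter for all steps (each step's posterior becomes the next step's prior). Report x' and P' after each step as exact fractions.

step 0: x' = [-1611/2057, -281/4114, 3291/4114], P' = [23872/2057 14046/2057 -7322/2057; 14046/2057 18657/4114 -5515/4114; -7322/2057 -5515/4114 11445/4114]
step 1: x' = [-1672899/5524946, 2291769/5524946, -1266143/5524946], P' = [102213831/5524946 29524030/2762473 -16700037/2762473; 29524030/2762473 18465590/2762473 -7597005/2762473; -16700037/2762473 -7597005/2762473 10071022/2762473]

step 0: x̄ = F·x = [-1, -12, 2]
step 0: P̄ = F·P·Fᵀ + Q = [24 0 4; 0 58 -11; 4 -11 8]
step 0: y = z − H·x̄ = [37, -25]
step 0: S = H·P̄·Hᵀ + R = [710 -572; -572 484]
step 0: K = P̄·Hᵀ·S⁻¹ = [78/187 1252/2057; 241/374 980/2057; 59/374 579/2057]
step 0: x' = x̄ + K·y = [-1611/2057, -281/4114, 3291/4114]
step 0: P' = (I − K·H)·P̄ = [23872/2057 14046/2057 -7322/2057; 14046/2057 18657/4114 -5515/4114; -7322/2057 -5515/4114 11445/4114]
step 1: x̄ = F·x = [-5183/2057, 9311/4114, -3291/4114]
step 1: P̄ = F·P·Fᵀ + Q = [197779/2057 3590/2057 24282/2057; 3590/2057 123795/4114 -23305/4114; 24282/2057 -23305/4114 32015/4114]
step 1: y = z − H·x̄ = [-21864/2057, 1714/187]
step 1: S = H·P̄·Hᵀ + R = [1492278/2057 -127048/187; -127048/187 11320/17]
step 1: K = P̄·Hᵀ·S⁻¹ = [1529148/2762473 9765697/11049892; 3945715/5524946 3461435/5524946; 538037/5524946 483995/2762473]
step 1: x' = x̄ + K·y = [-1672899/5524946, 2291769/5524946, -1266143/5524946]
step 1: P' = (I − K·H)·P̄ = [102213831/5524946 29524030/2762473 -16700037/2762473; 29524030/2762473 18465590/2762473 -7597005/2762473; -16700037/2762473 -7597005/2762473 10071022/2762473]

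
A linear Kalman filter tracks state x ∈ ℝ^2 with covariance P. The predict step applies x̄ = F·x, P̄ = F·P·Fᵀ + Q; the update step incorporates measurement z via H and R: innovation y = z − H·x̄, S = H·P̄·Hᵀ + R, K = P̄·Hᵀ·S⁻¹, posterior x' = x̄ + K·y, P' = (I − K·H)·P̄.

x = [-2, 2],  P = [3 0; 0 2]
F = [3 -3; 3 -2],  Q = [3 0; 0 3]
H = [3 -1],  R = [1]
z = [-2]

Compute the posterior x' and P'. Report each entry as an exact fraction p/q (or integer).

x̄ = F·x = [-12, -10]
P̄ = F·P·Fᵀ + Q = [48 39; 39 38]
y = z − H·x̄ = [24]
S = H·P̄·Hᵀ + R = [237]
K = P̄·Hᵀ·S⁻¹ = [35/79; 1/3]
x' = x̄ + K·y = [-108/79, -2]
P' = (I − K·H)·P̄ = [117/79 4; 4 35/3]

x' = [-108/79, -2]
P' = [117/79 4; 4 35/3]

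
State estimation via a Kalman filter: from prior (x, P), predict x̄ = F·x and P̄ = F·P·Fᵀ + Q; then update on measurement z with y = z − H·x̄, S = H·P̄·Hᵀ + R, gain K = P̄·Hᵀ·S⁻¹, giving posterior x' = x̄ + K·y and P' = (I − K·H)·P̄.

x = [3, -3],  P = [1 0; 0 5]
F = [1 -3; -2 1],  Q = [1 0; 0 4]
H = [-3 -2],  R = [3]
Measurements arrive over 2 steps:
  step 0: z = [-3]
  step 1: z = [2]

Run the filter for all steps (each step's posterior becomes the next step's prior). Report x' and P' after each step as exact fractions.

step 0: x̄ = F·x = [12, -9]
step 0: P̄ = F·P·Fᵀ + Q = [47 -17; -17 13]
step 0: y = z − H·x̄ = [15]
step 0: S = H·P̄·Hᵀ + R = [274]
step 0: K = P̄·Hᵀ·S⁻¹ = [-107/274; 25/274]
step 0: x' = x̄ + K·y = [1683/274, -2091/274]
step 0: P' = (I − K·H)·P̄ = [1429/274 -1983/274; -1983/274 2937/274]
step 1: x̄ = F·x = [3978/137, -5457/274]
step 1: P̄ = F·P·Fᵀ + Q = [20017/137 -12775/137; -12775/137 17681/274]
step 1: y = z − H·x̄ = [6751/137]
step 1: S = H·P̄·Hᵀ + R = [62626/137]
step 1: K = P̄·Hᵀ·S⁻¹ = [-34501/62626; 10322/31313]
step 1: x' = x̄ + K·y = [118321/62626, -229981/62626]
step 1: P' = (I − K·H)·P̄ = [461793/62626 -320469/31313; -320469/31313 930441/62626]

step 0: x' = [1683/274, -2091/274], P' = [1429/274 -1983/274; -1983/274 2937/274]
step 1: x' = [118321/62626, -229981/62626], P' = [461793/62626 -320469/31313; -320469/31313 930441/62626]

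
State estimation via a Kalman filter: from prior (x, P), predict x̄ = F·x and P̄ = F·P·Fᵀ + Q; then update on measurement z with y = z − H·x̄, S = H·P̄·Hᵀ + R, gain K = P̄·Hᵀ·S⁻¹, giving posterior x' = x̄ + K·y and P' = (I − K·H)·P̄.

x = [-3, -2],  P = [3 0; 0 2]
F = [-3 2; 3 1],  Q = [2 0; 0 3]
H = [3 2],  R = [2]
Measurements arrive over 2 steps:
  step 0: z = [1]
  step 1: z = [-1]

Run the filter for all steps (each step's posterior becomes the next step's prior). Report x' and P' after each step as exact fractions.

step 0: x̄ = F·x = [5, -11]
step 0: P̄ = F·P·Fᵀ + Q = [37 -23; -23 32]
step 0: y = z − H·x̄ = [8]
step 0: S = H·P̄·Hᵀ + R = [187]
step 0: K = P̄·Hᵀ·S⁻¹ = [65/187; -5/187]
step 0: x' = x̄ + K·y = [1455/187, -2097/187]
step 0: P' = (I − K·H)·P̄ = [2694/187 -3976/187; -3976/187 5959/187]
step 1: x̄ = F·x = [-8559/187, 2268/187]
step 1: P̄ = F·P·Fᵀ + Q = [96168/187 -24256/187; -24256/187 6910/187]
step 1: y = z − H·x̄ = [20954/187]
step 1: S = H·P̄·Hᵀ + R = [602454/187]
step 1: K = P̄·Hᵀ·S⁻¹ = [119996/301227; -29474/301227]
step 1: x' = x̄ + K·y = [-341207/301227, 350720/301227]
step 1: P' = (I − K·H)·P̄ = [910792/301227 -1246192/301227; -1246192/301227 1839814/301227]

step 0: x' = [1455/187, -2097/187], P' = [2694/187 -3976/187; -3976/187 5959/187]
step 1: x' = [-341207/301227, 350720/301227], P' = [910792/301227 -1246192/301227; -1246192/301227 1839814/301227]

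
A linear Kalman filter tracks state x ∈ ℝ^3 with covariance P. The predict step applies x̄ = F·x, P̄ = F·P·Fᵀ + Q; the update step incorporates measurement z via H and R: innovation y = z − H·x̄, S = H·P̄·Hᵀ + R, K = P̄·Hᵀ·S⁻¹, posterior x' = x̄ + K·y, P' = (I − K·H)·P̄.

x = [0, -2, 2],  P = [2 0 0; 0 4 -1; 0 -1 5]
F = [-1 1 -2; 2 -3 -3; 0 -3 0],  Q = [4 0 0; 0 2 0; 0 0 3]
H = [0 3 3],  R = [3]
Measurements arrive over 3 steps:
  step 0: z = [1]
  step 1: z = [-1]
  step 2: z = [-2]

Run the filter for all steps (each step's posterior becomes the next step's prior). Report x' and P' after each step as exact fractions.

step 0: x' = [-2875/499, -1700/499, 1872/499], P' = [16819/499 7589/499 -7596/499; 7589/499 6427/499 -6327/499; -7596/499 -6327/499 6393/499]
step 1: x' = [-754278/120271, -1358696/120271, 30642/2797], P' = [4328327/120271 6299813/120271 -147030/2797; 6299813/120271 13012680/120271 -302034/2797; -147030/2797 -302034/2797 302376/2797]
step 2: x' = [-32992100/45415561, -188063204/45415561, 158478909/45415561], P' = [2087155250/45415561 2688736548/45415561 -5411916141/90831122; 2688736548/45415561 4521750073/45415561 -9053194659/90831122; -5411916141/90831122 -9053194659/90831122 18186292335/181662244]

step 0: x̄ = F·x = [-6, 0, 6]
step 0: P̄ = F·P·Fᵀ + Q = [34 11 -18; 11 73 27; -18 27 39]
step 0: y = z − H·x̄ = [-17]
step 0: S = H·P̄·Hᵀ + R = [1497]
step 0: K = P̄·Hᵀ·S⁻¹ = [-7/499; 100/499; 66/499]
step 0: x' = x̄ + K·y = [-2875/499, -1700/499, 1872/499]
step 0: P' = (I − K·H)·P̄ = [16819/499 7589/499 -7596/499; 7589/499 6427/499 -6327/499; -7596/499 -6327/499 6393/499]
step 1: x̄ = F·x = [-2569/499, -6266/499, 5100/499]
step 1: P̄ = F·P·Fᵀ + Q = [30560/499 11999/499 -34476/499; 11999/499 69852/499 -44634/499; -34476/499 -44634/499 59340/499]
step 1: y = z − H·x̄ = [2999/499]
step 1: S = H·P̄·Hᵀ + R = [360813/499]
step 1: K = P̄·Hᵀ·S⁻¹ = [-22477/120271; 25218/120271; 342/2797]
step 1: x' = x̄ + K·y = [-754278/120271, -1358696/120271, 30642/2797]
step 1: P' = (I − K·H)·P̄ = [4328327/120271 6299813/120271 -147030/2797; 6299813/120271 13012680/120271 -302034/2797; -147030/2797 -302034/2797 302376/2797]
step 2: x̄ = F·x = [-3239630/120271, -1385286/120271, 4076088/120271]
step 2: P̄ = F·P·Fᵀ + Q = [83891825/120271 29177283/120271 -98063373/120271; 29177283/120271 18182890/120271 -37571916/120271; -98063373/120271 -37571916/120271 117474933/120271]
step 2: y = z − H·x̄ = [-8312948/120271]
step 2: S = H·P̄·Hᵀ + R = [544986732/120271]
step 2: K = P̄·Hᵀ·S⁻¹ = [-34443045/90831122; -9694513/90831122; 79903017/181662244]
step 2: x' = x̄ + K·y = [-32992100/45415561, -188063204/45415561, 158478909/45415561]
step 2: P' = (I − K·H)·P̄ = [2087155250/45415561 2688736548/45415561 -5411916141/90831122; 2688736548/45415561 4521750073/45415561 -9053194659/90831122; -5411916141/90831122 -9053194659/90831122 18186292335/181662244]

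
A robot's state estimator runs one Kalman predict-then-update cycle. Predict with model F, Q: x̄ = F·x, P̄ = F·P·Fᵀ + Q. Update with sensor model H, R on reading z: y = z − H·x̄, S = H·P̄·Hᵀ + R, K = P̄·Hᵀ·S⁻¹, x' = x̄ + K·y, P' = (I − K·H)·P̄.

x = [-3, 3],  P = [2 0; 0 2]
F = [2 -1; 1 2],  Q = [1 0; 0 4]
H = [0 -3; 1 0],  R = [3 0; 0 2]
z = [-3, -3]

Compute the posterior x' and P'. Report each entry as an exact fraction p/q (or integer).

x̄ = F·x = [-9, 3]
P̄ = F·P·Fᵀ + Q = [11 0; 0 14]
y = z − H·x̄ = [6, 6]
S = H·P̄·Hᵀ + R = [129 0; 0 13]
K = P̄·Hᵀ·S⁻¹ = [0 11/13; -14/43 0]
x' = x̄ + K·y = [-51/13, 45/43]
P' = (I − K·H)·P̄ = [22/13 0; 0 14/43]

x' = [-51/13, 45/43]
P' = [22/13 0; 0 14/43]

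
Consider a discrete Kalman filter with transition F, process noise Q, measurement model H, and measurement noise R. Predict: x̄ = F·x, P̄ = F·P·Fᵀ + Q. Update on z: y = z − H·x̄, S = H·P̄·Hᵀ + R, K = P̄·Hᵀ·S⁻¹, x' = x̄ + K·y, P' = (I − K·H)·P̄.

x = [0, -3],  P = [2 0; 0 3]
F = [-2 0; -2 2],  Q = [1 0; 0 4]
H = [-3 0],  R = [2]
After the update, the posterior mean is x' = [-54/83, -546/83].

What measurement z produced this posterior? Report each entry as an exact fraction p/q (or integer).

z = [2]

x̄ = F·x = [0, -6]
P̄ = F·P·Fᵀ + Q = [9 8; 8 24]
S = H·P̄·Hᵀ + R = [83]
K = P̄·Hᵀ·S⁻¹ = [-27/83; -24/83]
x' − x̄ = [-54/83, -48/83] = K·y
y = (KᵀK)⁻¹·Kᵀ·(x' − x̄) = [2]
z = y + H·x̄ = [2] + [0] = [2]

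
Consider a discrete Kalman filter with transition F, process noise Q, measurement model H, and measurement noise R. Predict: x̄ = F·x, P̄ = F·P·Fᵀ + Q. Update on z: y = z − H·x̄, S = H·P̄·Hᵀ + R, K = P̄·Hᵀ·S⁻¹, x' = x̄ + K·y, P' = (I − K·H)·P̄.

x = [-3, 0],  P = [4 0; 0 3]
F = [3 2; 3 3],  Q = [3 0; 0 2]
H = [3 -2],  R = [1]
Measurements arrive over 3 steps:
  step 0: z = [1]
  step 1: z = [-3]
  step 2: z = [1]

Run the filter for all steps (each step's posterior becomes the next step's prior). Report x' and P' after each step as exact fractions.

step 0: x̄ = F·x = [-9, -9]
step 0: P̄ = F·P·Fᵀ + Q = [51 54; 54 65]
step 0: y = z − H·x̄ = [10]
step 0: S = H·P̄·Hᵀ + R = [72]
step 0: K = P̄·Hᵀ·S⁻¹ = [5/8; 4/9]
step 0: x' = x̄ + K·y = [-11/4, -41/9]
step 0: P' = (I − K·H)·P̄ = [183/8 34; 34 457/9]
step 1: x̄ = F·x = [-625/36, -263/12]
step 1: P̄ = F·P·Fᵀ + Q = [59039/72 24493/24; 24493/24 10215/8]
step 1: y = z − H·x̄ = [21/4]
step 1: S = H·P̄·Hᵀ + R = [1935/8]
step 1: K = P̄·Hᵀ·S⁻¹ = [1117/645; 4063/1935]
step 1: x' = x̄ + K·y = [-16001/1935, -2342/215]
step 1: P' = (I − K·H)·P̄ = [183023/1935 90953/645; 90953/645 407257/1935]
step 2: x̄ = F·x = [-30053/645, -37079/645]
step 2: P̄ = F·P·Fᵀ + Q = [6556348/1935 2727878/645; 2727878/645 1136428/215]
step 2: y = z − H·x̄ = [16646/645]
step 2: S = H·P̄·Hᵀ + R = [190763/215]
step 2: K = P̄·Hᵀ·S⁻¹ = [366864/190763; 455022/190763]
step 2: x' = x̄ + K·y = [1738687/572289, 2330209/572289]
step 2: P' = (I − K·H)·P̄ = [183283084/1716867 91091246/572289; 91091246/572289 45318112/190763]

step 0: x' = [-11/4, -41/9], P' = [183/8 34; 34 457/9]
step 1: x' = [-16001/1935, -2342/215], P' = [183023/1935 90953/645; 90953/645 407257/1935]
step 2: x' = [1738687/572289, 2330209/572289], P' = [183283084/1716867 91091246/572289; 91091246/572289 45318112/190763]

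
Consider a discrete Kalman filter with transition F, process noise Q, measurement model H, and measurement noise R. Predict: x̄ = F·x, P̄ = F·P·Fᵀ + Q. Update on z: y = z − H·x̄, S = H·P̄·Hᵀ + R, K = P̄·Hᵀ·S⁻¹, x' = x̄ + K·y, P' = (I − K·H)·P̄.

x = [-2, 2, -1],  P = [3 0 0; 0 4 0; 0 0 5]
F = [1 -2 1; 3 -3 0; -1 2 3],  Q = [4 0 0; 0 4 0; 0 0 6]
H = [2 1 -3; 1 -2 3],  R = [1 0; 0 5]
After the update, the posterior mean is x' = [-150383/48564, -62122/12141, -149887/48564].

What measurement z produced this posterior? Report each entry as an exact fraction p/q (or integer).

x̄ = F·x = [-7, -12, 3]
P̄ = F·P·Fᵀ + Q = [28 33 -4; 33 67 -33; -4 -33 70]
S = H·P̄·Hᵀ + R = [1188 -1116; -1116 1171]
K = P̄·Hᵀ·S⁻¹ = [62471/145692 1481/4047; 12118/36423 592/4047; 9631/145692 1195/4047]
x' − x̄ = [189565/48564, 83570/12141, -295579/48564] = K·y
y = (KᵀK)⁻¹·Kᵀ·(x' − x̄) = [33, -28]
z = y + H·x̄ = [33, -28] + [-35, 26] = [-2, -2]

z = [-2, -2]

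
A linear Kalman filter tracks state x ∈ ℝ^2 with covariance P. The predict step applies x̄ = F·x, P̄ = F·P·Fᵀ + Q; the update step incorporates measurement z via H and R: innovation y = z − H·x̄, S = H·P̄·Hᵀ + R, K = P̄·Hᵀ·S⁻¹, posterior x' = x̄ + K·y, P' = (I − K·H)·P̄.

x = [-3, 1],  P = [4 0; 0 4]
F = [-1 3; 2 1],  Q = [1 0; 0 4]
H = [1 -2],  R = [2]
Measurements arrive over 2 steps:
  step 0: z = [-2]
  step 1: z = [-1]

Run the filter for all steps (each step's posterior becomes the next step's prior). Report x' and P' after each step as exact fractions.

step 0: x' = [48/41, 59/41], P' = [1318/41 648/41; 648/41 1016/123]
step 1: x' = [232527/82763, 158065/82763], P' = [505914/82763 261120/82763; 261120/82763 175900/82763]

step 0: x̄ = F·x = [6, -5]
step 0: P̄ = F·P·Fᵀ + Q = [41 4; 4 24]
step 0: y = z − H·x̄ = [-18]
step 0: S = H·P̄·Hᵀ + R = [123]
step 0: K = P̄·Hᵀ·S⁻¹ = [11/41; -44/123]
step 0: x' = x̄ + K·y = [48/41, 59/41]
step 0: P' = (I − K·H)·P̄ = [1318/41 648/41; 648/41 1016/123]
step 1: x̄ = F·x = [129/41, 155/41]
step 1: P̄ = F·P·Fᵀ + Q = [519/41 1620/41; 1620/41 25100/123]
step 1: y = z − H·x̄ = [140/41]
step 1: S = H·P̄·Hᵀ + R = [82763/123]
step 1: K = P̄·Hᵀ·S⁻¹ = [-8163/82763; -45340/82763]
step 1: x' = x̄ + K·y = [232527/82763, 158065/82763]
step 1: P' = (I − K·H)·P̄ = [505914/82763 261120/82763; 261120/82763 175900/82763]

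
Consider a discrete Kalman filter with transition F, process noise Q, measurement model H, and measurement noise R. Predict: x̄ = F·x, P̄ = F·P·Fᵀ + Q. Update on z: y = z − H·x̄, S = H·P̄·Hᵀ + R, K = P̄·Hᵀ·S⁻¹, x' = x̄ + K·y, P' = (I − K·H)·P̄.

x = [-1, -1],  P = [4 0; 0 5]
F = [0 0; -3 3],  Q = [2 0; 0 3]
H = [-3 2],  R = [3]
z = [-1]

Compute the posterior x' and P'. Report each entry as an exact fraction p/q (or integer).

x' = [2/119, -8/17]
P' = [226/119 48/17; 48/17 84/17]

x̄ = F·x = [0, 0]
P̄ = F·P·Fᵀ + Q = [2 0; 0 84]
y = z − H·x̄ = [-1]
S = H·P̄·Hᵀ + R = [357]
K = P̄·Hᵀ·S⁻¹ = [-2/119; 8/17]
x' = x̄ + K·y = [2/119, -8/17]
P' = (I − K·H)·P̄ = [226/119 48/17; 48/17 84/17]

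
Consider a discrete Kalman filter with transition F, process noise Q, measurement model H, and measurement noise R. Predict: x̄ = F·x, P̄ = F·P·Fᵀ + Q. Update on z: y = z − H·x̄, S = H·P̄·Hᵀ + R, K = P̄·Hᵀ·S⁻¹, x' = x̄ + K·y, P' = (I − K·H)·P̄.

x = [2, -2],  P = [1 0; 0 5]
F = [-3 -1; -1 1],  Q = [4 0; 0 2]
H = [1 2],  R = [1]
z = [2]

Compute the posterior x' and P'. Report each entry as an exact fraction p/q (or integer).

x' = [24/43, 24/43]
P' = [578/43 -282/43; -282/43 148/43]

x̄ = F·x = [-4, -4]
P̄ = F·P·Fᵀ + Q = [18 -2; -2 8]
y = z − H·x̄ = [14]
S = H·P̄·Hᵀ + R = [43]
K = P̄·Hᵀ·S⁻¹ = [14/43; 14/43]
x' = x̄ + K·y = [24/43, 24/43]
P' = (I − K·H)·P̄ = [578/43 -282/43; -282/43 148/43]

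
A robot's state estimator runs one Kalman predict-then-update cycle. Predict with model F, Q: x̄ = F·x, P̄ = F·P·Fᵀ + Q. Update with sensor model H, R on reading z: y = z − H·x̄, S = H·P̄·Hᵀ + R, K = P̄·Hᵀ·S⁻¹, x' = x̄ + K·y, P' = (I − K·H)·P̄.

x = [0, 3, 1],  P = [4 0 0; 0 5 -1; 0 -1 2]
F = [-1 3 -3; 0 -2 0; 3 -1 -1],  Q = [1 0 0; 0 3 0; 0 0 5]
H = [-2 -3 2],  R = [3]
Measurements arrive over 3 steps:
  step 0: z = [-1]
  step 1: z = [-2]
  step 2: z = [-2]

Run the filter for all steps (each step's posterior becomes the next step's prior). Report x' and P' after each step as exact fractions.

step 0: x̄ = F·x = [6, -6, -4]
step 0: P̄ = F·P·Fᵀ + Q = [86 -36 -21; -36 23 8; -21 8 46]
step 0: y = z − H·x̄ = [1]
step 0: S = H·P̄·Hᵀ + R = [378]
step 0: K = P̄·Hᵀ·S⁻¹ = [-53/189; 19/378; 55/189]
step 0: x' = x̄ + K·y = [1081/189, -2249/378, -701/189]
step 0: P' = (I − K·H)·P̄ = [10636/189 -5797/189 1861/189; -5797/189 8333/378 467/189; 1861/189 467/189 2644/189]
step 1: x̄ = F·x = [-4703/378, 2249/189, 3379/126]
step 1: P̄ = F·P·Fᵀ + Q = [219323/378 -33791/189 -72889/126; -33791/189 17233/189 14683/63; -72889/126 14683/63 28451/42]
step 1: y = z − H·x̄ = [-8471/189]
step 1: S = H·P̄·Hᵀ + R = [1047016/189]
step 1: K = P̄·Hᵀ·S⁻¹ = [-336617/1047016; 103981/1047016; 342579/1047016]
step 1: x' = x̄ + K·y = [2060447/1047016, 7798497/1047016, 12723883/1047016]
step 1: P' = (I − K·H)·P̄ = [7970055/1047016 -1999711/1047016 4465563/1047016; -1999711/1047016 38260203/1047016 55546565/1047016; 4465563/1047016 55546565/1047016 88299279/1047016]
step 2: x̄ = F·x = [-16836605/1047016, -7798497/523508, -14341039/1047016]
step 2: P̄ = F·P·Fᵀ + Q = [187005883/1047016 49859375/523508 70485449/1047016; 49859375/523508 39045465/261754 99805901/523508; 70485449/1047016 99805901/523508 299823075/1047016]
step 2: y = z − H·x̄ = [-26938073/523508]
step 2: S = H·P̄·Hᵀ + R = [398373351/261754]
step 2: K = P̄·Hᵀ·S⁻¹ = [-266098559/796746702; -22396623/132791117; -70080077/796746702]
step 2: x' = x̄ + K·y = [880459619/796746702, -1651356855/265582234, -7306985821/796746702]
step 2: P' = (I − K·H)·P̄ = [7048062619/796746702 2525932717/265582234 18015612007/796746702; 2525932717/265582234 14059249317/132791117 44636490799/265582234; 18015612007/796746702 44636490799/265582234 218774700487/796746702]

step 0: x' = [1081/189, -2249/378, -701/189], P' = [10636/189 -5797/189 1861/189; -5797/189 8333/378 467/189; 1861/189 467/189 2644/189]
step 1: x' = [2060447/1047016, 7798497/1047016, 12723883/1047016], P' = [7970055/1047016 -1999711/1047016 4465563/1047016; -1999711/1047016 38260203/1047016 55546565/1047016; 4465563/1047016 55546565/1047016 88299279/1047016]
step 2: x' = [880459619/796746702, -1651356855/265582234, -7306985821/796746702], P' = [7048062619/796746702 2525932717/265582234 18015612007/796746702; 2525932717/265582234 14059249317/132791117 44636490799/265582234; 18015612007/796746702 44636490799/265582234 218774700487/796746702]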